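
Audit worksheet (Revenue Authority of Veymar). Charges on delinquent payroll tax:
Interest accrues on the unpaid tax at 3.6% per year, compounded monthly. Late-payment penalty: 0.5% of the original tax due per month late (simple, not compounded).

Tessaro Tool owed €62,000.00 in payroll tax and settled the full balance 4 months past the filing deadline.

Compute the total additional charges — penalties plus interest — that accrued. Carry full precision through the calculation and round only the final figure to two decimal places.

€1,987.35

Late-payment penalty = 0.5% × €62,000.00 × 4 mo = €1,240.00
Interest (3.6%/yr ÷ 12 = 0.3%/month): €62,000.00 × ((1 + 0.003)^4 − 1) = €747.3547…
Penalties + interest = €1,240.0000 + €747.3547… = €1,987.35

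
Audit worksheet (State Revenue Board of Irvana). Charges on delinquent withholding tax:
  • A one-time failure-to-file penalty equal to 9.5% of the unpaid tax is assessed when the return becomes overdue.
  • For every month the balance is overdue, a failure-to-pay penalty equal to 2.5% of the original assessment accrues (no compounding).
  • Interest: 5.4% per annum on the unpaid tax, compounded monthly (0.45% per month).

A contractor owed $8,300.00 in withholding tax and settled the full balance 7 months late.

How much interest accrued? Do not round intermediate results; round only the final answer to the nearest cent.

$265.01

Interest: $8,300.00 × ((1 + 0.0045)^7 − 1) = $8,300.00 × 0.0319285… = $265.0062…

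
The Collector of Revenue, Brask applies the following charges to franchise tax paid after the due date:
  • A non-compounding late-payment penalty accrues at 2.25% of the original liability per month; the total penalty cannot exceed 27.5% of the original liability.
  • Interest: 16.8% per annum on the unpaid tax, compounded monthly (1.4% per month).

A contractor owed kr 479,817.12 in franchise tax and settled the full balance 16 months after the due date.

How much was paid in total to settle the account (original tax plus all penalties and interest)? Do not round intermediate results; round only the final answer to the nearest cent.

Penalty (uncapped): 16 × 2.25% × kr 479,817.12 = kr 172,734.16…; cap = 27.5% × kr 479,817.12 = kr 131,949.71… → penalty = kr 131,949.71…
Interest: kr 479,817.12 × ((1 + 0.014)^16 − 1) = kr 479,817.12 × 0.2491290… = kr 119,536.3439…
Total = kr 479,817.12 + kr 131,949.7080 + kr 119,536.3439… = kr 731,303.17

kr 731,303.17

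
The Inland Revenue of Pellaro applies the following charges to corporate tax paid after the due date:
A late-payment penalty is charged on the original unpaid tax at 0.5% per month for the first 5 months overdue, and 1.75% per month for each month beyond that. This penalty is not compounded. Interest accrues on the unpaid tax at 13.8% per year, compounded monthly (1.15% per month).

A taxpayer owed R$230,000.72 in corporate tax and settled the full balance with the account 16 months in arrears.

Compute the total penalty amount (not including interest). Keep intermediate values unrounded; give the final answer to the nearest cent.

R$50,025.16

Penalty, months 1–5: 5 × 0.5% × R$230,000.72 = R$5,750.02…
Penalty, months 6–16: 11 × 1.75% × R$230,000.72 = R$44,275.14…
Total penalty = R$5,750.02… + R$44,275.14… = R$50,025.16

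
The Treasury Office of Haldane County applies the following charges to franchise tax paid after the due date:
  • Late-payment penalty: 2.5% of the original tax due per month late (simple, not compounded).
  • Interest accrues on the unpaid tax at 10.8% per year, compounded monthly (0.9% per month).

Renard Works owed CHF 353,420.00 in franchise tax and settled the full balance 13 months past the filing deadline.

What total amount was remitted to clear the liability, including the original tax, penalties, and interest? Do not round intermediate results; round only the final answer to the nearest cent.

CHF 511,939.92

Late-payment penalty: 13 × 2.5% × CHF 353,420.00 = CHF 114,861.50
Interest: CHF 353,420.00 × ((1 + 0.009)^13 − 1) = CHF 353,420.00 × 0.1235313… = CHF 43,658.4186…
Total = CHF 353,420.00 + CHF 114,861.5000 + CHF 43,658.4186… = CHF 511,939.92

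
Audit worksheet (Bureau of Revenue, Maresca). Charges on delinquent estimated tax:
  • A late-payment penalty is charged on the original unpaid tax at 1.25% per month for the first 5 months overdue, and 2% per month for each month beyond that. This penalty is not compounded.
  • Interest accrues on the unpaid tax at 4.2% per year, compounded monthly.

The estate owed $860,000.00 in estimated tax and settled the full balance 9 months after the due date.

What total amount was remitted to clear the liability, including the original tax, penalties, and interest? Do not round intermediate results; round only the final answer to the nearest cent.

Penalty, months 1–5: 5 × 1.25% × $860,000.00 = $53,750.00
Penalty, months 6–9: 4 × 2% × $860,000.00 = $68,800.00
Interest (4.2%/yr ÷ 12 = 0.35%/month): $860,000.00 × ((1 + 0.0035)^9 − 1) = $27,472.3736…
Total = $860,000.00 + $122,550.0000 + $27,472.3736… = $1,010,022.37

$1,010,022.37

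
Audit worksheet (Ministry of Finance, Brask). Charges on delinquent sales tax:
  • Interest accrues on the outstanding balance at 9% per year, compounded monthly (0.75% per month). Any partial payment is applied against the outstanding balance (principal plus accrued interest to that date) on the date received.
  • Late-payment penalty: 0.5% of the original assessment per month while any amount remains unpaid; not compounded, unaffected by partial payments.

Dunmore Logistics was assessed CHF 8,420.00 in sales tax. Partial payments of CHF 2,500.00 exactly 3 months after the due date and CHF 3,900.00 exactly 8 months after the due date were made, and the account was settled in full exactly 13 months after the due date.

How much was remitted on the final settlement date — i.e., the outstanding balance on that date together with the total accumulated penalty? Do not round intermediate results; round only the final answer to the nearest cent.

CHF 3,083.81

Balance at month 3: CHF 8,420.0000 × (1 + 0.0075)^3 = CHF 8,610.8744…
After CHF 2,500.00 payment: CHF 8,610.8744… − CHF 2,500.00 = CHF 6,110.8744…
Balance at month 8: CHF 6,110.8744… × (1 + 0.0075)^5 = CHF 6,343.4955…
After CHF 3,900.00 payment: CHF 6,343.4955… − CHF 3,900.00 = CHF 2,443.4955…
Balance at month 13: CHF 2,443.4955… × (1 + 0.0075)^5 = CHF 2,536.5114…
Penalty: 13 × 0.5% × CHF 8,420.00 = CHF 547.30
Final settlement = outstanding balance + penalty = CHF 2,536.5114… + CHF 547.30 = CHF 3,083.81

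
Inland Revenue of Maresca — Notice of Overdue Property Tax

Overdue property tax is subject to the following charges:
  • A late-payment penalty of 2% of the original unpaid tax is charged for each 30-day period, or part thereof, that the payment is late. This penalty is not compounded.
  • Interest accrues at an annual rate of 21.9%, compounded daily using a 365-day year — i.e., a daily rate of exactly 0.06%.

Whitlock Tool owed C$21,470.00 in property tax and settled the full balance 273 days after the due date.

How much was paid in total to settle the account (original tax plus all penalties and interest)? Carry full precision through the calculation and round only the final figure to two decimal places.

Penalty periods: ⌈273/30⌉ = 10; penalty = 10 × 2% × C$21,470.00 = C$4,294.00
Interest: C$21,470.00 × ((1 + 0.0006)^273 − 1) = C$21,470.00 × 0.17792083… = C$3,819.9603…
Total = C$21,470.00 + C$4,294.0000 + C$3,819.9603… = C$29,583.96

C$29,583.96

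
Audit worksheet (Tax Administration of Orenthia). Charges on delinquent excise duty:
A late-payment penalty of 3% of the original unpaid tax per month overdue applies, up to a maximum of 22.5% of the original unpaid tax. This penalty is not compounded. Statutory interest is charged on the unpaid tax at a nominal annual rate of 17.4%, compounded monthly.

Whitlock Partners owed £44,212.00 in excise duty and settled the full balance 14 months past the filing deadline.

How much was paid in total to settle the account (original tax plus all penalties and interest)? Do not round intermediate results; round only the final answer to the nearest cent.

£64,031.71

Penalty (uncapped): 14 × 3% × £44,212.00 = £18,569.04; cap = 22.5% × £44,212.00 = £9,947.70 → penalty = £9,947.70
Interest (17.4%/yr ÷ 12 = 1.45%/month): £44,212.00 × ((1 + 0.0145)^14 − 1) = £9,872.0095…
Total = £44,212.00 + £9,947.7000 + £9,872.0095… = £64,031.71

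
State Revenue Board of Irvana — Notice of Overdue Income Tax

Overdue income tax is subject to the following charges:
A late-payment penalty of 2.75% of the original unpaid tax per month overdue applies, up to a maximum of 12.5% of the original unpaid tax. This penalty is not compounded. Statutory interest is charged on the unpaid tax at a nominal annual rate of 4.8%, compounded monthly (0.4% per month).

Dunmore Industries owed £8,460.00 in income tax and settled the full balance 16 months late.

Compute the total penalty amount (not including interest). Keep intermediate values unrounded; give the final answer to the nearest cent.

Penalty (uncapped): 16 × 2.75% × £8,460.00 = £3,722.40; cap = 12.5% × £8,460.00 = £1,057.50 → penalty = £1,057.50

£1,057.50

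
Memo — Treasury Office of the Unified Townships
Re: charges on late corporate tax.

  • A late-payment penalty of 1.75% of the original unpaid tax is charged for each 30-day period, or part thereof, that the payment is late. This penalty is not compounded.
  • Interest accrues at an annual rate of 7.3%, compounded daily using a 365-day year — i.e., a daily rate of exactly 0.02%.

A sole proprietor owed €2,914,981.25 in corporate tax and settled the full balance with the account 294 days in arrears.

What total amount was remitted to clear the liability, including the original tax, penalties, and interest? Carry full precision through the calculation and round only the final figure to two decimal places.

Penalty periods: ⌈294/30⌉ = 10; penalty = 10 × 1.75% × €2,914,981.25 = €510,121.72…
Interest: €2,914,981.25 × ((1 + 0.0002)^294 − 1) = €2,914,981.25 × 0.06055687… = €176,522.1454…
Total = €2,914,981.25 + €510,121.7188… + €176,522.1454… = €3,601,625.11

€3,601,625.11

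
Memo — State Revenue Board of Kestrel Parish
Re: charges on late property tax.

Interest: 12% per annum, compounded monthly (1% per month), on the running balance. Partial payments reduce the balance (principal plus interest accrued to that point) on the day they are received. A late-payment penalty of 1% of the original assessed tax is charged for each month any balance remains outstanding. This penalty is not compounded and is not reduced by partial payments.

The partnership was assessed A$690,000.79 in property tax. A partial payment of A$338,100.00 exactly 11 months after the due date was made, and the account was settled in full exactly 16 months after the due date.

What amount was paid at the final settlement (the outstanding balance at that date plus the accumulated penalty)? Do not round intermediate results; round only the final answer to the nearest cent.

A$564,133.82

Balance at month 11: A$690,000.7900 × (1 + 0.01)^11 = A$769,812.0406…
After A$338,100.00 payment: A$769,812.0406… − A$338,100.00 = A$431,712.0406…
Balance at month 16: A$431,712.0406… × (1 + 0.01)^5 = A$453,733.6934…
Penalty: 16 × 1% × A$690,000.79 = A$110,400.13…
Final settlement = outstanding balance + penalty = A$453,733.6934… + A$110,400.13… = A$564,133.82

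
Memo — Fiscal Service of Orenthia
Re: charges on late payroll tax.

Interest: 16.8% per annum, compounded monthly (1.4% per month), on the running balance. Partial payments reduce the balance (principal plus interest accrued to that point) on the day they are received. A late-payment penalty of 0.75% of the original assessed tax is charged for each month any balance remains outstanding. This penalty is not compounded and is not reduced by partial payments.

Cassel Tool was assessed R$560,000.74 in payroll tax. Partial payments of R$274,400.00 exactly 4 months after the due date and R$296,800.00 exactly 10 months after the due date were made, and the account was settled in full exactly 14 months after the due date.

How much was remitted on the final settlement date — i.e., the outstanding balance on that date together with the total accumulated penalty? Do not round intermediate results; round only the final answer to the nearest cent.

R$110,028.70

Balance at month 4: R$560,000.7400 × (1 + 0.014)^4 = R$592,025.5104…
After R$274,400.00 payment: R$592,025.5104… − R$274,400.00 = R$317,625.5104…
Balance at month 10: R$317,625.5104… × (1 + 0.014)^6 = R$345,257.4876…
After R$296,800.00 payment: R$345,257.4876… − R$296,800.00 = R$48,457.4876…
Balance at month 14: R$48,457.4876… × (1 + 0.014)^4 = R$51,228.6267…
Penalty: 14 × 0.75% × R$560,000.74 = R$58,800.08…
Final settlement = outstanding balance + penalty = R$51,228.6267… + R$58,800.08… = R$110,028.70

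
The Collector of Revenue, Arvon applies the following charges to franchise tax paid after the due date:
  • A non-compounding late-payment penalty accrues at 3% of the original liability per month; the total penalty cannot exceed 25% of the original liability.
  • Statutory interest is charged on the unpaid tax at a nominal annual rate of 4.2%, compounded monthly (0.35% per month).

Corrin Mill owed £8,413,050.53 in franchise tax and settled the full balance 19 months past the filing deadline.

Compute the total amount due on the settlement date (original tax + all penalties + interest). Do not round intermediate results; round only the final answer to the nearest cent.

Penalty (uncapped): 19 × 3% × £8,413,050.53 = £4,795,438.80…; cap = 25% × £8,413,050.53 = £2,103,262.63… → penalty = £2,103,262.63…
Interest: £8,413,050.53 × ((1 + 0.0035)^19 − 1) = £8,413,050.53 × 0.0686369… = £577,445.5706…
Total = £8,413,050.53 + £2,103,262.6325 + £577,445.5706… = £11,093,758.73

£11,093,758.73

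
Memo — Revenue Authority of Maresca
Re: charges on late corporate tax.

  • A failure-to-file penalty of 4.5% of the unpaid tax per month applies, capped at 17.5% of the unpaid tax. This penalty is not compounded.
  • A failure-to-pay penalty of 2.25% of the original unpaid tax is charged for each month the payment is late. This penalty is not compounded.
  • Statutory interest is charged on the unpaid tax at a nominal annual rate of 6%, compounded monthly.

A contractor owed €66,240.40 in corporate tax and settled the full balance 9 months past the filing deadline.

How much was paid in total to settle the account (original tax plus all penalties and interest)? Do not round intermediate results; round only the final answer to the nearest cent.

€94,287.29

Failure-to-file: 9 × 4.5% × €66,240.40 = €26,827.36…, capped at 17.5% × €66,240.40 = €11,592.07
Failure-to-pay penalty: 9 × 2.25% × €66,240.40 = €13,413.68…
Interest (6%/yr ÷ 12 = 0.5%/month): €66,240.40 × ((1 + 0.005)^9 − 1) = €3,041.1351…
Total = €66,240.40 + €25,005.7510 + €3,041.1351… = €94,287.29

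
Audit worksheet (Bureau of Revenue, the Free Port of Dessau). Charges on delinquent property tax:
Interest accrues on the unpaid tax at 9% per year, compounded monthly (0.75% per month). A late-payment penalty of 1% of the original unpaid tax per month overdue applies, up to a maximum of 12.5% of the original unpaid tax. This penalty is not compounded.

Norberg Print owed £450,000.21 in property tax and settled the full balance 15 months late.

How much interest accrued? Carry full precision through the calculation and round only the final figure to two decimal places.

£53,371.19

Interest: £450,000.21 × ((1 + 0.0075)^15 − 1) = £450,000.21 × 0.1186026… = £53,371.1923…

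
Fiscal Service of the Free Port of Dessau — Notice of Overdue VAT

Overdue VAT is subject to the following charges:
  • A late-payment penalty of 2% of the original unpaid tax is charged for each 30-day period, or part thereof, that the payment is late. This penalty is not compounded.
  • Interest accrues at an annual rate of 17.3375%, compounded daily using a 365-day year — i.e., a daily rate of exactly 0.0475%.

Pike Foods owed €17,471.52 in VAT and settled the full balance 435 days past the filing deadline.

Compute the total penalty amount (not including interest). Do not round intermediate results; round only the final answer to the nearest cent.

Penalty periods: ⌈435/30⌉ = 15; penalty = 15 × 2% × €17,471.52 = €5,241.46…

€5,241.46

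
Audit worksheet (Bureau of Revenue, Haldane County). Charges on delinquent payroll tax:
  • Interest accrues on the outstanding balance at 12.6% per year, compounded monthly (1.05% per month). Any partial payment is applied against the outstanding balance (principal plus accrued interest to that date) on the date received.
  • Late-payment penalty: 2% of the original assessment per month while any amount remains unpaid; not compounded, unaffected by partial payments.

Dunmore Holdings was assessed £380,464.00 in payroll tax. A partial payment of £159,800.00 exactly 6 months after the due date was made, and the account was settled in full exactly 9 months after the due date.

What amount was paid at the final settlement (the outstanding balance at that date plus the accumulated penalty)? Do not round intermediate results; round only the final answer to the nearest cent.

£321,562.28

Balance at month 6: £380,464.0000 × (1 + 0.0105)^6 = £405,071.3027…
After £159,800.00 payment: £405,071.3027… − £159,800.00 = £245,271.3027…
Balance at month 9: £245,271.3027… × (1 + 0.0105)^3 = £253,078.7561…
Penalty: 9 × 2% × £380,464.00 = £68,483.52
Final settlement = outstanding balance + penalty = £253,078.7561… + £68,483.52 = £321,562.28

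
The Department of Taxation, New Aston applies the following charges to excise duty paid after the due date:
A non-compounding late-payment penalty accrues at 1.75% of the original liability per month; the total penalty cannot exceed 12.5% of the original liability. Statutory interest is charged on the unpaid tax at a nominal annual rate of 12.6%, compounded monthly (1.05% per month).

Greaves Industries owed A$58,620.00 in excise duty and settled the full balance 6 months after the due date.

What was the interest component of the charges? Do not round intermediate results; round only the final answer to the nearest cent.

Interest: A$58,620.00 × ((1 + 0.0105)^6 − 1) = A$58,620.00 × 0.0646771… = A$3,791.3708…

A$3,791.37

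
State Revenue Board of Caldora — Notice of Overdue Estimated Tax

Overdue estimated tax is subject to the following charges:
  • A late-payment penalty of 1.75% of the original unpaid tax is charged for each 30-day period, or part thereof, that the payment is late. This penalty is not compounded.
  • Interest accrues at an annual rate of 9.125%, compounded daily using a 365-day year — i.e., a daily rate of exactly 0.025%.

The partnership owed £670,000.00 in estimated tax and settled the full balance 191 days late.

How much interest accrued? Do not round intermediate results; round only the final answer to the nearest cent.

Interest: £670,000.00 × ((1 + 0.00025)^191 − 1) = £670,000.00 × 0.04890214… = £32,764.4310…

£32,764.43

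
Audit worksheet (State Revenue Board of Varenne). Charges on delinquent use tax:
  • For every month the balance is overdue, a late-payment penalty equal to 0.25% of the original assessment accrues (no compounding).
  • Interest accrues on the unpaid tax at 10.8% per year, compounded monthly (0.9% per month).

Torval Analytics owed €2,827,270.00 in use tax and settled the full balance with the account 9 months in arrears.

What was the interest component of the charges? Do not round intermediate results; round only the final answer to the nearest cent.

€237,428.68

Interest: €2,827,270.00 × ((1 + 0.009)^9 − 1) = €2,827,270.00 × 0.0839781… = €237,428.6785…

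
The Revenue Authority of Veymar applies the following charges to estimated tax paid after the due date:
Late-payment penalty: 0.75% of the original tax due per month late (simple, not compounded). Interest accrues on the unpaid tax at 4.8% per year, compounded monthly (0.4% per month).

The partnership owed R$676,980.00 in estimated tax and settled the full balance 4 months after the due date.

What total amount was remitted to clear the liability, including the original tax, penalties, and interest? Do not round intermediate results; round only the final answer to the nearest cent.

Late-payment penalty = 0.75% × R$676,980.00 × 4 mo = R$20,309.40
Interest: R$676,980.00 × ((1 + 0.004)^4 − 1) = R$676,980.00 × 0.0160963… = R$10,896.8436…
Total = R$676,980.00 + R$20,309.4000 + R$10,896.8436… = R$708,186.24

R$708,186.24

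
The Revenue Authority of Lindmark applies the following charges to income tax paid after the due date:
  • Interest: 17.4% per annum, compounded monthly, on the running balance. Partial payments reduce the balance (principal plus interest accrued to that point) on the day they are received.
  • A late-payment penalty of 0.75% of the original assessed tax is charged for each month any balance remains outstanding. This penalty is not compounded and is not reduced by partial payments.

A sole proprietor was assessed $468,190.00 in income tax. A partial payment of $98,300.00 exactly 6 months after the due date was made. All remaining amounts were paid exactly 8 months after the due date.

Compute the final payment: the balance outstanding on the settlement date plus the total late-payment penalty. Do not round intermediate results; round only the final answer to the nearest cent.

$452,257.70

Monthly rate = 17.4% ÷ 12 = 1.45%
Balance at month 6: $468,190.0000 × (1 + 0.0145)^6 = $510,427.9432…
After $98,300.00 payment: $510,427.9432… − $98,300.00 = $412,127.9432…
Balance at month 8: $412,127.9432… × (1 + 0.0145)^2 = $424,166.3034…
Penalty: 8 × 0.75% × $468,190.00 = $28,091.40
Final settlement = outstanding balance + penalty = $424,166.3034… + $28,091.40 = $452,257.70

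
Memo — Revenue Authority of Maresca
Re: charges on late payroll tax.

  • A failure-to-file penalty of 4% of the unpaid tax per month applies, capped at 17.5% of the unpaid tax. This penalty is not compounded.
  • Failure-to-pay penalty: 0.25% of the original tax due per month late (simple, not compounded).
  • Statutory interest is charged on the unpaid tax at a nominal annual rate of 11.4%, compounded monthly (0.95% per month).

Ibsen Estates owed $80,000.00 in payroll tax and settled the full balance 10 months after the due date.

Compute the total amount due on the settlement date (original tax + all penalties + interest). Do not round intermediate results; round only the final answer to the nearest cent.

Failure-to-file: 10 × 4% × $80,000.00 = $32,000.00, capped at 17.5% × $80,000.00 = $14,000.00
Failure-to-pay penalty = 0.25% × $80,000.00 × 10 mo = $2,000.00
Interest: $80,000.00 × ((1 + 0.0095)^10 − 1) = $80,000.00 × 0.0991659… = $7,933.2692…
Total = $80,000.00 + $16,000.0000 + $7,933.2692… = $103,933.27

$103,933.27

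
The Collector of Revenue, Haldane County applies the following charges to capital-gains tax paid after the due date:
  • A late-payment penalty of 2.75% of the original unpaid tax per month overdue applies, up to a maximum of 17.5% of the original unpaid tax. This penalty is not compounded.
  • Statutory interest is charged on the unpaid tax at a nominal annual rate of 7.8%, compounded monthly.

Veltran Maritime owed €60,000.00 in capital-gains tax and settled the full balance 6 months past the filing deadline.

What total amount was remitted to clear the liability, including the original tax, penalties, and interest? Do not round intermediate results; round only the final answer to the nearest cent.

Penalty: 6 × 2.75% × €60,000.00 = €9,900.00 (below the 17.5% cap of €10,500.00)
Interest (7.8%/yr ÷ 12 = 0.65%/month): €60,000.00 × ((1 + 0.0065)^6 − 1) = €2,378.3562…
Total = €60,000.00 + €9,900.0000 + €2,378.3562… = €72,278.36

€72,278.36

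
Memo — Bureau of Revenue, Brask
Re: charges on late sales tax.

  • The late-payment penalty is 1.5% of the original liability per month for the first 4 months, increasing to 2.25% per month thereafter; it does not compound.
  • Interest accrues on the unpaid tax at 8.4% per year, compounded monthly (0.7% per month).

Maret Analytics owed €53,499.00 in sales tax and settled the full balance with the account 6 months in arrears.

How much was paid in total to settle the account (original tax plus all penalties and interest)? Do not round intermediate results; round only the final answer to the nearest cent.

€61,403.04

Penalty, months 1–4: 4 × 1.5% × €53,499.00 = €3,209.94
Penalty, months 5–6: 2 × 2.25% × €53,499.00 = €2,407.46…
Interest: €53,499.00 × ((1 + 0.007)^6 − 1) = €53,499.00 × 0.0427419… = €2,286.6487…
Total = €53,499.00 + €5,617.3950 + €2,286.6487… = €61,403.04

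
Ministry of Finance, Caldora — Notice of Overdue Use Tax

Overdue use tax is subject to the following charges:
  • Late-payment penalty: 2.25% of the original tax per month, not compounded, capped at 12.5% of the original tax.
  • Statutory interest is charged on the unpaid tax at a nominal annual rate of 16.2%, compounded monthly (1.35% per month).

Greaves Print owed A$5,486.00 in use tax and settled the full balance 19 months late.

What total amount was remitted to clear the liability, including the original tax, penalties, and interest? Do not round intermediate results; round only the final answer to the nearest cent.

Penalty (uncapped): 19 × 2.25% × A$5,486.00 = A$2,345.27…; cap = 12.5% × A$5,486.00 = A$685.75 → penalty = A$685.75
Interest: A$5,486.00 × ((1 + 0.0135)^19 − 1) = A$5,486.00 × 0.2901830… = A$1,591.9438…
Total = A$5,486.00 + A$685.7500 + A$1,591.9438… = A$7,763.69

A$7,763.69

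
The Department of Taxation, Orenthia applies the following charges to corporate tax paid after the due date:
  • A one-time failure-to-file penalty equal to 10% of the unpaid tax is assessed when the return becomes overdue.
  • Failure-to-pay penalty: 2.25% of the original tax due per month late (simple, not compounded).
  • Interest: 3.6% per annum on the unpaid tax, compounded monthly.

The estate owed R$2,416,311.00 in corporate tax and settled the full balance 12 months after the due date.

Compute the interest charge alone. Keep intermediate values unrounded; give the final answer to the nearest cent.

R$88,436.93

Interest (3.6%/yr ÷ 12 = 0.3%/month): R$2,416,311.00 × ((1 + 0.003)^12 − 1) = R$88,436.9350…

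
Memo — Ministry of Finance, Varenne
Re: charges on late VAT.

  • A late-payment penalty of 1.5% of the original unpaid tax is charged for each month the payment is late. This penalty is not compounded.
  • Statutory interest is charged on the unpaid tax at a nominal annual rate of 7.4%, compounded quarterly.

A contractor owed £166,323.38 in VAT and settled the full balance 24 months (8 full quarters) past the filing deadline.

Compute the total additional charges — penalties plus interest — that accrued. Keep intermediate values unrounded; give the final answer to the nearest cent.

Late-payment penalty: 24 × 1.5% × £166,323.38 = £59,876.42…
Interest (7.4%/yr ÷ 4 = 1.85%/quarter): £166,323.38 × ((1 + 0.0185)^8 − 1) = £26,270.0948…
Penalties + interest = £59,876.4168 + £26,270.0948… = £86,146.51

£86,146.51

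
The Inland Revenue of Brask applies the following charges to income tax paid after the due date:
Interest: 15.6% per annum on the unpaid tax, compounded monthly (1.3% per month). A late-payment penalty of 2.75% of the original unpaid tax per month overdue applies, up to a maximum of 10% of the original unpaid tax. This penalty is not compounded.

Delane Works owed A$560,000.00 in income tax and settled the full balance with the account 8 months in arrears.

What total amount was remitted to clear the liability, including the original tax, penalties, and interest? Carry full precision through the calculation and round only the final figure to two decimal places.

A$676,959.95

Penalty (uncapped): 8 × 2.75% × A$560,000.00 = A$123,200.00; cap = 10% × A$560,000.00 = A$56,000.00 → penalty = A$56,000.00
Interest: A$560,000.00 × ((1 + 0.013)^8 − 1) = A$560,000.00 × 0.1088571… = A$60,959.9492…
Total = A$560,000.00 + A$56,000.0000 + A$60,959.9492… = A$676,959.95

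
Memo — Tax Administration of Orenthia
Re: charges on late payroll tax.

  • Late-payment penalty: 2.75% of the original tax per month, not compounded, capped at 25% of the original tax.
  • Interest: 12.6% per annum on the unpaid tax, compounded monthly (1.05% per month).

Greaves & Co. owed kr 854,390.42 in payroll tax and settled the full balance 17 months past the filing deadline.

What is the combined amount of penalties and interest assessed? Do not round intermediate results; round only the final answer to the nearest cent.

Penalty (uncapped): 17 × 2.75% × kr 854,390.42 = kr 399,427.52…; cap = 25% × kr 854,390.42 = kr 213,597.61… → penalty = kr 213,597.61…
Interest: kr 854,390.42 × ((1 + 0.0105)^17 − 1) = kr 854,390.42 × 0.1943109… = kr 166,017.3891…
Penalties + interest = kr 213,597.6050 + kr 166,017.3891… = kr 379,614.99

kr 379,614.99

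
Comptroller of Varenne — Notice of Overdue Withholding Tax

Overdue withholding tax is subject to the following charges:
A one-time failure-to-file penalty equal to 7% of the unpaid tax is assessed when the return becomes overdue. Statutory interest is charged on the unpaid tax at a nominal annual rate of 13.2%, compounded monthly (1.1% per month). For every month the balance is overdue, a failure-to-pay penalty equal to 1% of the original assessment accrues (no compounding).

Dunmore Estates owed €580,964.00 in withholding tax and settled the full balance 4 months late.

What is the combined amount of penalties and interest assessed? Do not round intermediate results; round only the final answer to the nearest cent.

Failure-to-file penalty: 7% × €580,964.00 = €40,667.48
Failure-to-pay penalty: 4 × 1% × €580,964.00 = €23,238.56
Interest: €580,964.00 × ((1 + 0.011)^4 − 1) = €580,964.00 × 0.0447313… = €25,987.2974…
Penalties + interest = €63,906.0400 + €25,987.2974… = €89,893.34

€89,893.34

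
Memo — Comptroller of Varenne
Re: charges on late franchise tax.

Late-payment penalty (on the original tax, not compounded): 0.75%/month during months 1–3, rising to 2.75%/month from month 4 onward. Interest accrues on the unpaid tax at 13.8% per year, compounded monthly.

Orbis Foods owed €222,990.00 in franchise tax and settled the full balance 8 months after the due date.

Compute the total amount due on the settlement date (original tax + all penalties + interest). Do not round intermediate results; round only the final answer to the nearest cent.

€280,028.48

Penalty, months 1–3: 3 × 0.75% × €222,990.00 = €5,017.28…
Penalty, months 4–8: 5 × 2.75% × €222,990.00 = €30,661.13…
Interest (13.8%/yr ÷ 12 = 1.15%/month): €222,990.00 × ((1 + 0.0115)^8 − 1) = €21,360.0793…
Total = €222,990.00 + €35,678.4000 + €21,360.0793… = €280,028.48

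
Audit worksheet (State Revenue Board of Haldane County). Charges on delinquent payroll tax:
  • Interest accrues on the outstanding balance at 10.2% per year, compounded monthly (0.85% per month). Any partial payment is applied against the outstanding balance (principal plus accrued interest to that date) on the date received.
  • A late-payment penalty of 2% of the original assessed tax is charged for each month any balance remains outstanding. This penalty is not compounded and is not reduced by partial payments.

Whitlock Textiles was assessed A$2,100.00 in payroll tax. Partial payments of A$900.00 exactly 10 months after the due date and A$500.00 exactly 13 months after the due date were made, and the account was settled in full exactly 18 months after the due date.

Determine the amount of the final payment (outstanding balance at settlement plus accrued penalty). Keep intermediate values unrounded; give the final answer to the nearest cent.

A$1,716.93

Balance at month 10: A$2,100.0000 × (1 + 0.0085)^10 = A$2,285.4847…
After A$900.00 payment: A$2,285.4847… − A$900.00 = A$1,385.4847…
Balance at month 13: A$1,385.4847… × (1 + 0.0085)^3 = A$1,421.1157…
After A$500.00 payment: A$1,421.1157… − A$500.00 = A$921.1157…
Balance at month 18: A$921.1157… × (1 + 0.0085)^5 = A$960.9343…
Penalty: 18 × 2% × A$2,100.00 = A$756.00
Final settlement = outstanding balance + penalty = A$960.9343… + A$756.00 = A$1,716.93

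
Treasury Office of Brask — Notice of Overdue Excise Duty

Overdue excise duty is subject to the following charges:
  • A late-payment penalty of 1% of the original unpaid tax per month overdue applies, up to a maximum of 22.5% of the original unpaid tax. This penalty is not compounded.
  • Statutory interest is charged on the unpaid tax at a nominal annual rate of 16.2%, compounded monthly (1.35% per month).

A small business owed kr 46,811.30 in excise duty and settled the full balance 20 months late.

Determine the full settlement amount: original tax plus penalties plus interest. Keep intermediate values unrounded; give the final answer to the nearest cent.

kr 70,572.74

Penalty: 20 × 1% × kr 46,811.30 = kr 9,362.26 (below the 22.5% cap of kr 10,532.54…)
Interest: kr 46,811.30 × ((1 + 0.0135)^20 − 1) = kr 46,811.30 × 0.3076004… = kr 14,399.1768…
Total = kr 46,811.30 + kr 9,362.2600 + kr 14,399.1768… = kr 70,572.74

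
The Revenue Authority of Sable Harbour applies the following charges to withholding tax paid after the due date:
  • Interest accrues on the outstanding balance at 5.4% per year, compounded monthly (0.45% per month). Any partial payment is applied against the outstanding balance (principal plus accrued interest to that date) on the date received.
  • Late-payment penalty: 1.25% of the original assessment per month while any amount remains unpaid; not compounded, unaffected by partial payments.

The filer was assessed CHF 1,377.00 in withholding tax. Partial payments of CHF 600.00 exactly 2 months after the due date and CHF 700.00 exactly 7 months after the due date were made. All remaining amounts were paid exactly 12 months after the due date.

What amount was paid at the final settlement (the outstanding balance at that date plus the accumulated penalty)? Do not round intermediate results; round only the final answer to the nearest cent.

Balance at month 2: CHF 1,377.0000 × (1 + 0.0045)^2 = CHF 1,389.4209…
After CHF 600.00 payment: CHF 1,389.4209… − CHF 600.00 = CHF 789.4209…
Balance at month 7: CHF 789.4209… × (1 + 0.0045)^5 = CHF 807.3434…
After CHF 700.00 payment: CHF 807.3434… − CHF 700.00 = CHF 107.3434…
Balance at month 12: CHF 107.3434… × (1 + 0.0045)^5 = CHF 109.7805…
Penalty: 12 × 1.25% × CHF 1,377.00 = CHF 206.55
Final settlement = outstanding balance + penalty = CHF 109.7805… + CHF 206.55 = CHF 316.33

CHF 316.33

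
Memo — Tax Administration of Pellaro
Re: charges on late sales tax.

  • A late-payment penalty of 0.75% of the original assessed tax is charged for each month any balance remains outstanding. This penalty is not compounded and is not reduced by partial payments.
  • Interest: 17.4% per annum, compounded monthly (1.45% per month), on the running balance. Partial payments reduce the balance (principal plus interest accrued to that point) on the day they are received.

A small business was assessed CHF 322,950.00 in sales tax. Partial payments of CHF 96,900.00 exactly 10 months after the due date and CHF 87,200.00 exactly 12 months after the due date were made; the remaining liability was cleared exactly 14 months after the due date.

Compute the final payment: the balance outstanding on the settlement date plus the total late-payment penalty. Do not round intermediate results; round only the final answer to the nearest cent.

CHF 236,579.85

Balance at month 10: CHF 322,950.0000 × (1 + 0.0145)^10 = CHF 372,954.4579…
After CHF 96,900.00 payment: CHF 372,954.4579… − CHF 96,900.00 = CHF 276,054.4579…
Balance at month 12: CHF 276,054.4579… × (1 + 0.0145)^2 = CHF 284,118.0776…
After CHF 87,200.00 payment: CHF 284,118.0776… − CHF 87,200.00 = CHF 196,918.0776…
Balance at month 14: CHF 196,918.0776… × (1 + 0.0145)^2 = CHF 202,670.1039…
Penalty: 14 × 0.75% × CHF 322,950.00 = CHF 33,909.75
Final settlement = outstanding balance + penalty = CHF 202,670.1039… + CHF 33,909.75 = CHF 236,579.85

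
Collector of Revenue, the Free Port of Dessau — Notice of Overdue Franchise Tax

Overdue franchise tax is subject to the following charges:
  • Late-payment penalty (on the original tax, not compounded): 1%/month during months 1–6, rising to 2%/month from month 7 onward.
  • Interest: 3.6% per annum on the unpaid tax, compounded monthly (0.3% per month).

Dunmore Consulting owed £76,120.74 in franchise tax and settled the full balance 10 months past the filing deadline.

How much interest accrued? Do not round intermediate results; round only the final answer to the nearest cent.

Interest: £76,120.74 × ((1 + 0.003)^10 − 1) = £76,120.74 × 0.0304083… = £2,314.6990…

£2,314.70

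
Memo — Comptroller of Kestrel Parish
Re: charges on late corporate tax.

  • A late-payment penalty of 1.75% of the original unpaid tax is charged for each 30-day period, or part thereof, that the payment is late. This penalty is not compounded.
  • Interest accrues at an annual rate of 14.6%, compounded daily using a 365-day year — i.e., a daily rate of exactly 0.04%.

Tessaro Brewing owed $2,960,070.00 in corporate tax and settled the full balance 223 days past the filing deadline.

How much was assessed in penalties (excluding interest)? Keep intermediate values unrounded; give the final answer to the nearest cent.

$414,409.80

Penalty periods: ⌈223/30⌉ = 8; penalty = 8 × 1.75% × $2,960,070.00 = $414,409.80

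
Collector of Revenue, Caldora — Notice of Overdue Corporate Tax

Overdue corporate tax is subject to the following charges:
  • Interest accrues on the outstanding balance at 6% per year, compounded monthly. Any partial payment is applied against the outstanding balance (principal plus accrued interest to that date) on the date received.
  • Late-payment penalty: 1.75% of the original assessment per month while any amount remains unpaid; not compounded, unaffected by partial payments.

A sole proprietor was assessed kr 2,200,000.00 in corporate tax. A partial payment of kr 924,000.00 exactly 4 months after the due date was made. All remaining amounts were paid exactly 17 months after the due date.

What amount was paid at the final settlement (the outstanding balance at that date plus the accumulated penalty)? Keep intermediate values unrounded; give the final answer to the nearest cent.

Monthly rate = 6% ÷ 12 = 0.5%
Balance at month 4: kr 2,200,000.0000 × (1 + 0.005)^4 = kr 2,244,331.1014…
After kr 924,000.00 payment: kr 2,244,331.1014… − kr 924,000.00 = kr 1,320,331.1014…
Balance at month 17: kr 1,320,331.1014… × (1 + 0.005)^13 = kr 1,408,775.0658…
Penalty: 17 × 1.75% × kr 2,200,000.00 = kr 654,500.00
Final settlement = outstanding balance + penalty = kr 1,408,775.0658… + kr 654,500.00 = kr 2,063,275.07

kr 2,063,275.07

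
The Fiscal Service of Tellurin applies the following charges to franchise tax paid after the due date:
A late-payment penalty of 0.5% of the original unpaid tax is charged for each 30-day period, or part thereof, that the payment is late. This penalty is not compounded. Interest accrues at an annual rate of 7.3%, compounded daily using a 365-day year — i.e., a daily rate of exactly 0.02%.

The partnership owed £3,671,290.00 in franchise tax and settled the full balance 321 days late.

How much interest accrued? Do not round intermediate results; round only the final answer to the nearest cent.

Interest: £3,671,290.00 × ((1 + 0.0002)^321 − 1) = £3,671,290.00 × 0.06629879… = £243,402.0988…

£243,402.10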